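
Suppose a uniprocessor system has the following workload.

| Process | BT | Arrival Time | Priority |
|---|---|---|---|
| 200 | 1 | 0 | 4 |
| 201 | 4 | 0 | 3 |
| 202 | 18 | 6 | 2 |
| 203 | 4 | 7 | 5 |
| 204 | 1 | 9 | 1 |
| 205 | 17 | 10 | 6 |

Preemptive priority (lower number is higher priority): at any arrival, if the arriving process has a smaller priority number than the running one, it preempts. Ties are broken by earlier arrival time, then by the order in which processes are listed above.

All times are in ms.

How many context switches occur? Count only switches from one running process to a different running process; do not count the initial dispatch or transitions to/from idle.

5

Timeline: | 201 0-4 | 200 4-5 | idle 5-6 | 202 6-9 | 204 9-10 | 202 10-25 | 203 25-29 | 205 29-46 |
Completion: 200=5  201=4  202=25  203=29  204=10  205=46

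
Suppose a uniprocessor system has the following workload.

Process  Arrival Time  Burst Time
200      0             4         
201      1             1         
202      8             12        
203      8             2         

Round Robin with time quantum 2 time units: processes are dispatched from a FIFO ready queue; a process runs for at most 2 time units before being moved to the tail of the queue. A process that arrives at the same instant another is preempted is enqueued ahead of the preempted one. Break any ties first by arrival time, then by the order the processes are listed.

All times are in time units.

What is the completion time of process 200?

5

Schedule: | 200 0-2 | 201 2-3 | 200 3-5 | idle 5-8 | 202 8-10 | 203 10-12 | 202 12-22 |
Completion: 200=5  201=3  202=22  203=12
Turnaround (C−A): 200=5  201=2  202=14  203=4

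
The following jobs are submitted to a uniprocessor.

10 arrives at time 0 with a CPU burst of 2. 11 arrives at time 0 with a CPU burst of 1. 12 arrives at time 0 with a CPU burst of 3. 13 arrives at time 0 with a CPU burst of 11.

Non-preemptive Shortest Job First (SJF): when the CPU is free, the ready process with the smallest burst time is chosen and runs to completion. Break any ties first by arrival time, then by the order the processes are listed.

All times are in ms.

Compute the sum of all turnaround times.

27

Gantt: | 11 0-1 | 10 1-3 | 12 3-6 | 13 6-17 |
Completion: 10=3  11=1  12=6  13=17
Turnaround (C−A): 10=3  11=1  12=6  13=17
Turnaround = completion − arrival: 10=3, 11=1, 12=6, 13=17
Total turnaround = 3 + 1 + 6 + 17 = 27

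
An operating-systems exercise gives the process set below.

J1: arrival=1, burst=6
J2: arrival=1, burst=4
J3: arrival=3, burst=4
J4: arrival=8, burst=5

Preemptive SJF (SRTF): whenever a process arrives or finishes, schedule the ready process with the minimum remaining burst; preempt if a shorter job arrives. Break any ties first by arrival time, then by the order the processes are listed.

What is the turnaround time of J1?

19

Schedule: | idle 0-1 | J2 1-5 | J3 5-9 | J4 9-14 | J1 14-20 |
Completion: J1=20  J2=5  J3=9  J4=14
Turnaround(J1) = completion − arrival = 20 − 1 = 19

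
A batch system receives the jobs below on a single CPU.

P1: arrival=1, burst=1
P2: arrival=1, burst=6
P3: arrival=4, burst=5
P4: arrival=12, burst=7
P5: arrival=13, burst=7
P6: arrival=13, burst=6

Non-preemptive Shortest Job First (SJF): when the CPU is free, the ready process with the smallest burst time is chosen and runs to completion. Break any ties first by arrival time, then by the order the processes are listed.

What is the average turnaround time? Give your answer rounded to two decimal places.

Gantt: | idle 0-1 | P1 1-2 | P2 2-8 | P3 8-13 | P6 13-19 | P4 19-26 | P5 26-33 |
Completion: P1=2  P2=8  P3=13  P4=26  P5=33  P6=19
Turnaround times: P1=1, P2=7, P3=9, P4=14, P5=20, P6=6
Average turnaround = (1+7+9+14+20+6) / 6 = 57/6 = 9.50

9.50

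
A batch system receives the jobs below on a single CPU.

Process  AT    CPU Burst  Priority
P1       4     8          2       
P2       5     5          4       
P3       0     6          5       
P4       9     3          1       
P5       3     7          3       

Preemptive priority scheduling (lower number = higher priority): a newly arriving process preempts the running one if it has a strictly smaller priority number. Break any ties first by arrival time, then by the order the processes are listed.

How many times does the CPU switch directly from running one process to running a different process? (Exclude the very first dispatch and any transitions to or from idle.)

Gantt: | P3 0-3 | P5 3-4 | P1 4-9 | P4 9-12 | P1 12-15 | P5 15-21 | P2 21-26 | P3 26-29 |
Completion: P1=15  P2=26  P3=29  P4=12  P5=21

7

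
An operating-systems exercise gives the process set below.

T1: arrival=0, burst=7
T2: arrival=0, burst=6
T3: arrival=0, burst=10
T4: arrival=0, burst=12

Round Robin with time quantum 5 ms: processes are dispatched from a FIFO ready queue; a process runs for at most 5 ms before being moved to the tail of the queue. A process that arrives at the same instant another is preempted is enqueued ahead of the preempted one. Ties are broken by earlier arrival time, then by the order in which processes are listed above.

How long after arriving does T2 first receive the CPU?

Timeline: | T1 0-5 | T2 5-10 | T3 10-15 | T4 15-20 | T1 20-22 | T2 22-23 | T3 23-28 | T4 28-35 |
Completion: T1=22  T2=23  T3=28  T4=35
Turnaround (C−A): T1=22  T2=23  T3=28  T4=35
Response(T2) = first start − arrival = 5 − 0 = 5

5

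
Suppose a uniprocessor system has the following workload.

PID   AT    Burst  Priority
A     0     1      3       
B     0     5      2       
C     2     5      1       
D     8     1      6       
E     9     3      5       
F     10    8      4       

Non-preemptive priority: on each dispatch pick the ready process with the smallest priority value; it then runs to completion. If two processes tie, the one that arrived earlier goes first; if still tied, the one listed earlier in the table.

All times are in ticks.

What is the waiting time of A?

Timeline: | B 0-5 | C 5-10 | A 10-11 | F 11-19 | E 19-22 | D 22-23 |
Completion: A=11  B=5  C=10  D=23  E=22  F=19
Turnaround (C−A): A=11  B=5  C=8  D=15  E=13  F=9
Waiting(A) = turnaround − burst = 11 − 1 = 10

10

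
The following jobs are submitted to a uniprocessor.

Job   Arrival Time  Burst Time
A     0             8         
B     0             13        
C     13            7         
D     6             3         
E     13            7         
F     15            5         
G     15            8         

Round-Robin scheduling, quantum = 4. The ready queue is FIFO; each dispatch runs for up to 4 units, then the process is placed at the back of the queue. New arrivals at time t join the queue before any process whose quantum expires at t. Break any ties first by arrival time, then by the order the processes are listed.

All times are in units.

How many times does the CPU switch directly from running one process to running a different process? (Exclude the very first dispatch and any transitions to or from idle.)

Timeline: | A 0-4 | B 4-8 | A 8-12 | D 12-15 | B 15-19 | C 19-23 | E 23-27 | F 27-31 | G 31-35 | B 35-39 | C 39-42 | E 42-45 | F 45-46 | G 46-50 | B 50-51 |
Completion: A=12  B=51  C=42  D=15  E=45  F=46  G=50
Turnaround (C−A): A=12  B=51  C=29  D=9  E=32  F=31  G=35

14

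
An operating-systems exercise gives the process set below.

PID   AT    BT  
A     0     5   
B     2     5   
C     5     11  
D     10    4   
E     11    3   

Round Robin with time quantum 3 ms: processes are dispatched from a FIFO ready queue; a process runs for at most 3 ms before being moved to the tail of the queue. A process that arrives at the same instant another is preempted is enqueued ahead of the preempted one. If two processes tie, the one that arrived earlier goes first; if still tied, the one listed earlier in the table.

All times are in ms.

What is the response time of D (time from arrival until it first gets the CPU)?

3

Schedule: | A 0-3 | B 3-6 | A 6-8 | C 8-11 | B 11-13 | D 13-16 | E 16-19 | C 19-22 | D 22-23 | C 23-28 |
Completion: A=8  B=13  C=28  D=23  E=19
Response(D) = first start − arrival = 13 − 10 = 3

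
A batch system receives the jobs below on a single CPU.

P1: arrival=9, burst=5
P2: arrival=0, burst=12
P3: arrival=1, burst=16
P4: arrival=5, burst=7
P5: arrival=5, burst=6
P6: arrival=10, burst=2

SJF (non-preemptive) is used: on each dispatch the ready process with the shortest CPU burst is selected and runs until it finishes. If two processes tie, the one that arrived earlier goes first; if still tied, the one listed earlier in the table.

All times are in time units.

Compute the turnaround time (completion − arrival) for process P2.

12

Schedule: | P2 0-12 | P6 12-14 | P1 14-19 | P5 19-25 | P4 25-32 | P3 32-48 |
Completion: P1=19  P2=12  P3=48  P4=32  P5=25  P6=14
Turnaround (C−A): P1=10  P2=12  P3=47  P4=27  P5=20  P6=4
Turnaround(P2) = completion − arrival = 12 − 0 = 12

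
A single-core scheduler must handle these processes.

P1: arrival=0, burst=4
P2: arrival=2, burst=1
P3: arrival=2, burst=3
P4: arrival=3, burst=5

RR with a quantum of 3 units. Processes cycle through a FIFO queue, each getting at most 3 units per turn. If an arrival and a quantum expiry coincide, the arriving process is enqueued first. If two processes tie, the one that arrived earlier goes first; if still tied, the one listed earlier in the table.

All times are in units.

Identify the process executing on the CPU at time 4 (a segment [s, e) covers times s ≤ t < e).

Schedule: | P1 0-3 | P2 3-4 | P3 4-7 | P4 7-10 | P1 10-11 | P4 11-13 |
Completion: P1=11  P2=4  P3=7  P4=13
Turnaround (C−A): P1=11  P2=2  P3=5  P4=10

P3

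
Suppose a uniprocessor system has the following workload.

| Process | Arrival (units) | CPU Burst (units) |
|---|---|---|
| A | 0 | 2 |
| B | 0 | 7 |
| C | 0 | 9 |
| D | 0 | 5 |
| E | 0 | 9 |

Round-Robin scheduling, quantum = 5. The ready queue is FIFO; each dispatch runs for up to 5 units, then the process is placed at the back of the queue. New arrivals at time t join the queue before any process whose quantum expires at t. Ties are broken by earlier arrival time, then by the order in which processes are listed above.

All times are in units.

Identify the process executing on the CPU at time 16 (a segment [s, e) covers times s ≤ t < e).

Timeline: | A 0-2 | B 2-7 | C 7-12 | D 12-17 | E 17-22 | B 22-24 | C 24-28 | E 28-32 |
Completion: A=2  B=24  C=28  D=17  E=32
Turnaround (C−A): A=2  B=24  C=28  D=17  E=32

D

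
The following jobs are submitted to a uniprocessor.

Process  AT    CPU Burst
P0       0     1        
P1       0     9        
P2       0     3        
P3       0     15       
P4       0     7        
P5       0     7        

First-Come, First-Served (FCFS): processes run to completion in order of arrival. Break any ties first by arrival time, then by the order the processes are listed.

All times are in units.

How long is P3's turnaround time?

28

Timeline: | P0 0-1 | P1 1-10 | P2 10-13 | P3 13-28 | P4 28-35 | P5 35-42 |
Completion: P0=1  P1=10  P2=13  P3=28  P4=35  P5=42
Turnaround (C−A): P0=1  P1=10  P2=13  P3=28  P4=35  P5=42
Turnaround(P3) = completion − arrival = 28 − 0 = 28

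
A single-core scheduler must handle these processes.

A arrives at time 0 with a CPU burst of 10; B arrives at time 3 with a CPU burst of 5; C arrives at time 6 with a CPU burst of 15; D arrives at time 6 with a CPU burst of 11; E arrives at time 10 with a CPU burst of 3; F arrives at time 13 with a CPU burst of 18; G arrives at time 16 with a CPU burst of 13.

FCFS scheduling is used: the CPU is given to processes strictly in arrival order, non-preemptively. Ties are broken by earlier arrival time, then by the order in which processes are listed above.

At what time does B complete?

15

Timeline: | A 0-10 | B 10-15 | C 15-30 | D 30-41 | E 41-44 | F 44-62 | G 62-75 |
Completion: A=10  B=15  C=30  D=41  E=44  F=62  G=75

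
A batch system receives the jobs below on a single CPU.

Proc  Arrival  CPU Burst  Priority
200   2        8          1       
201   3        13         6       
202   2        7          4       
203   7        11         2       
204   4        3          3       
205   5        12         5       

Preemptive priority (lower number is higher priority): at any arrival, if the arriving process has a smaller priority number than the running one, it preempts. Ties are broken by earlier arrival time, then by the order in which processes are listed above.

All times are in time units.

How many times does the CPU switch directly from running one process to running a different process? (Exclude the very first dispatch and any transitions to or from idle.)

Timeline: | idle 0-2 | 200 2-10 | 203 10-21 | 204 21-24 | 202 24-31 | 205 31-43 | 201 43-56 |
Completion: 200=10  201=56  202=31  203=21  204=24  205=43

5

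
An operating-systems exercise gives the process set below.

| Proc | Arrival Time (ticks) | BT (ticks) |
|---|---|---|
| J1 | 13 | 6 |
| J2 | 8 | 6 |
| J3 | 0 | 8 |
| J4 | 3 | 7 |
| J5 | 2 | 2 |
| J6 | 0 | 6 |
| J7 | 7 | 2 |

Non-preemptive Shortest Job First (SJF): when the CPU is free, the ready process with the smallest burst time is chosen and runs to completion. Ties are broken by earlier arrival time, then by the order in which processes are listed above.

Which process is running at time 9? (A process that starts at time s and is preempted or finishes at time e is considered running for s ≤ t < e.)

J7

Timeline: | J6 0-6 | J5 6-8 | J7 8-10 | J2 10-16 | J1 16-22 | J4 22-29 | J3 29-37 |
Completion: J1=22  J2=16  J3=37  J4=29  J5=8  J6=6  J7=10
Turnaround (C−A): J1=9  J2=8  J3=37  J4=26  J5=6  J6=6  J7=3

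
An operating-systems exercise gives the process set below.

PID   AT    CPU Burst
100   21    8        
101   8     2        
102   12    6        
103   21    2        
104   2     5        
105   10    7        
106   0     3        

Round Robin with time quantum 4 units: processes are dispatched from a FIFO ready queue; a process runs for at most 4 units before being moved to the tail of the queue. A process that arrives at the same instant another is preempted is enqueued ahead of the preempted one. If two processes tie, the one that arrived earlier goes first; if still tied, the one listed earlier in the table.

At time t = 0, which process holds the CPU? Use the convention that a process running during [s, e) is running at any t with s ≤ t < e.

106

Gantt: | 106 0-3 | 104 3-8 | 101 8-10 | 105 10-14 | 102 14-18 | 105 18-21 | 102 21-23 | 100 23-27 | 103 27-29 | 100 29-33 |
Completion: 100=33  101=10  102=23  103=29  104=8  105=21  106=3
Turnaround (C−A): 100=12  101=2  102=11  103=8  104=6  105=11  106=3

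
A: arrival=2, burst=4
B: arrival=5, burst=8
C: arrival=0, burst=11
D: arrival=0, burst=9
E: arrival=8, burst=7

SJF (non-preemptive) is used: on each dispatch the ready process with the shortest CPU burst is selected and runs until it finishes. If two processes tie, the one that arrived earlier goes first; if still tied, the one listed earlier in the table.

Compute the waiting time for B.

Gantt: | D 0-9 | A 9-13 | E 13-20 | B 20-28 | C 28-39 |
Completion: A=13  B=28  C=39  D=9  E=20
Waiting(B) = turnaround − burst = 23 − 8 = 15

15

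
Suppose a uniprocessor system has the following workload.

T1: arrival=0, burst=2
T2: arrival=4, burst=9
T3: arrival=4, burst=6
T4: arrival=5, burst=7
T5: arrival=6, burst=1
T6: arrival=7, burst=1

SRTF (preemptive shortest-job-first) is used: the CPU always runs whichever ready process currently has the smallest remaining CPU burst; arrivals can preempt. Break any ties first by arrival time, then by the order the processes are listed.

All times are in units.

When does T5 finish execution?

Timeline: | T1 0-2 | idle 2-4 | T3 4-6 | T5 6-7 | T6 7-8 | T3 8-12 | T4 12-19 | T2 19-28 |
Completion: T1=2  T2=28  T3=12  T4=19  T5=7  T6=8

7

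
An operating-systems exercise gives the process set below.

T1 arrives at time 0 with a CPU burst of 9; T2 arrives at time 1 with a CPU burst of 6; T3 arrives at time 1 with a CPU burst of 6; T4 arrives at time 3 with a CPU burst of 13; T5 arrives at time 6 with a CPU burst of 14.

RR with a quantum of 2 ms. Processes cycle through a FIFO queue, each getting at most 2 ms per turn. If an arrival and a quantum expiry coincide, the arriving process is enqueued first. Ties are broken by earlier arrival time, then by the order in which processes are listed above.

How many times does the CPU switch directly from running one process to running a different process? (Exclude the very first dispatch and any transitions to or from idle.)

24

Timeline: | T1 0-2 | T2 2-4 | T3 4-6 | T1 6-8 | T4 8-10 | T2 10-12 | T5 12-14 | T3 14-16 | T1 16-18 | T4 18-20 | T2 20-22 | T5 22-24 | T3 24-26 | T1 26-28 | T4 28-30 | T5 30-32 | T1 32-33 | T4 33-35 | T5 35-37 | T4 37-39 | T5 39-41 | T4 41-43 | T5 43-45 | T4 45-46 | T5 46-48 |
Completion: T1=33  T2=22  T3=26  T4=46  T5=48
Turnaround (C−A): T1=33  T2=21  T3=25  T4=43  T5=42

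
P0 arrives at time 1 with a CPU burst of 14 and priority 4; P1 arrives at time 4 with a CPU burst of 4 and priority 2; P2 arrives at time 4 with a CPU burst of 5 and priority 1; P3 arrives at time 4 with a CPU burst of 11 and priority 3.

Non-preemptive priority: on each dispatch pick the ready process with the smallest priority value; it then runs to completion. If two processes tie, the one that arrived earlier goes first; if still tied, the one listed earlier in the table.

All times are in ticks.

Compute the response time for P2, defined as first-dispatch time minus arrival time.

11

Timeline: | idle 0-1 | P0 1-15 | P2 15-20 | P1 20-24 | P3 24-35 |
Completion: P0=15  P1=24  P2=20  P3=35
Turnaround (C−A): P0=14  P1=20  P2=16  P3=31
Response(P2) = first start − arrival = 15 − 4 = 11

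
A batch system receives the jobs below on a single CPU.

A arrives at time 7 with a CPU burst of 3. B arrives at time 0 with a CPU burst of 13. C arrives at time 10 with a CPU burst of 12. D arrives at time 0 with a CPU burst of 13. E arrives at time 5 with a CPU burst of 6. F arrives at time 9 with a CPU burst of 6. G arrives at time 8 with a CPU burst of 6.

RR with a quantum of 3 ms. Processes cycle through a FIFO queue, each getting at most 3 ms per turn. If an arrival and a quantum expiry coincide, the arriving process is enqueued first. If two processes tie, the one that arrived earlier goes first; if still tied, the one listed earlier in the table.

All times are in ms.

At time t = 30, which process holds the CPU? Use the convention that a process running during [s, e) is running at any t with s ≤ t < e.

E

Timeline: | B 0-3 | D 3-6 | B 6-9 | E 9-12 | D 12-15 | A 15-18 | G 18-21 | F 21-24 | B 24-27 | C 27-30 | E 30-33 | D 33-36 | G 36-39 | F 39-42 | B 42-45 | C 45-48 | D 48-51 | B 51-52 | C 52-55 | D 55-56 | C 56-59 |
Completion: A=18  B=52  C=59  D=56  E=33  F=42  G=39
Turnaround (C−A): A=11  B=52  C=49  D=56  E=28  F=33  G=31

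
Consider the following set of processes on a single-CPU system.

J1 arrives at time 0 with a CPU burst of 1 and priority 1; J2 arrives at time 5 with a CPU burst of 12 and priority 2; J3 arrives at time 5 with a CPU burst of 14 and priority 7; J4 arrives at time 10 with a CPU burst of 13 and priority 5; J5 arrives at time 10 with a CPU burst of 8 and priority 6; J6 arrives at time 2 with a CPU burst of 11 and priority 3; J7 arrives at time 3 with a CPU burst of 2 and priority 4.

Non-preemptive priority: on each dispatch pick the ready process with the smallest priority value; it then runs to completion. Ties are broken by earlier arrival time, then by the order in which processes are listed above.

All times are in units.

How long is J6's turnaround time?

11

Gantt: | J1 0-1 | idle 1-2 | J6 2-13 | J2 13-25 | J7 25-27 | J4 27-40 | J5 40-48 | J3 48-62 |
Completion: J1=1  J2=25  J3=62  J4=40  J5=48  J6=13  J7=27
Turnaround (C−A): J1=1  J2=20  J3=57  J4=30  J5=38  J6=11  J7=24
Turnaround(J6) = completion − arrival = 13 − 2 = 11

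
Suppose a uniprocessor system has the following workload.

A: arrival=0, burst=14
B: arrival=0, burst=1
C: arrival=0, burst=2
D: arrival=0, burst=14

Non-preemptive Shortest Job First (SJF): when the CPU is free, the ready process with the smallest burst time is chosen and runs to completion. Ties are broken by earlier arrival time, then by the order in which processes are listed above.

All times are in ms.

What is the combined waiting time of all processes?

Timeline: | B 0-1 | C 1-3 | A 3-17 | D 17-31 |
Completion: A=17  B=1  C=3  D=31
Waiting = turnaround − burst: A=3, B=0, C=1, D=17
Total waiting = 3 + 0 + 1 + 17 = 21

21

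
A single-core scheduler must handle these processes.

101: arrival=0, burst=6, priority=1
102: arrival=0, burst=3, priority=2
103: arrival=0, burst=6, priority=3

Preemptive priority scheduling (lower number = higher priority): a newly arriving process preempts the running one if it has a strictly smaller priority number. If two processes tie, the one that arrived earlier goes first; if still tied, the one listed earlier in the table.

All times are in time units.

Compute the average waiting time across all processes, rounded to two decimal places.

5.00

Timeline: | 101 0-6 | 102 6-9 | 103 9-15 |
Completion: 101=6  102=9  103=15
Turnaround (C−A): 101=6  102=9  103=15
Waiting times: 101=0, 102=6, 103=9
Average waiting = (0+6+9) / 3 = 15/3 = 5.00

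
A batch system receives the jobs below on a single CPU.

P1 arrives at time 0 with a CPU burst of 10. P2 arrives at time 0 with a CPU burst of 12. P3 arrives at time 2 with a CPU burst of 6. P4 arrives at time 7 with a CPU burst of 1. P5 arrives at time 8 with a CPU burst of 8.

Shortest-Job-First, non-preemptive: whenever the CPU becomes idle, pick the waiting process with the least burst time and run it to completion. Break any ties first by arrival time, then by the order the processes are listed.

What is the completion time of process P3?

17

Gantt: | P1 0-10 | P4 10-11 | P3 11-17 | P5 17-25 | P2 25-37 |
Completion: P1=10  P2=37  P3=17  P4=11  P5=25
Turnaround (C−A): P1=10  P2=37  P3=15  P4=4  P5=17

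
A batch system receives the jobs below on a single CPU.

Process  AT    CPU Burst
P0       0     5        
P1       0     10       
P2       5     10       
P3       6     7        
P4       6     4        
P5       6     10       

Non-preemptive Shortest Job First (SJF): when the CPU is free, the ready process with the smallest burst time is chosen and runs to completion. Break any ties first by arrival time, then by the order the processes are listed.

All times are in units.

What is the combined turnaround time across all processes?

124

Schedule: | P0 0-5 | P1 5-15 | P4 15-19 | P3 19-26 | P2 26-36 | P5 36-46 |
Completion: P0=5  P1=15  P2=36  P3=26  P4=19  P5=46
Turnaround (C−A): P0=5  P1=15  P2=31  P3=20  P4=13  P5=40
Turnaround = completion − arrival: P0=5, P1=15, P2=31, P3=20, P4=13, P5=40
Total turnaround = 5 + 15 + 31 + 20 + 13 + 40 = 124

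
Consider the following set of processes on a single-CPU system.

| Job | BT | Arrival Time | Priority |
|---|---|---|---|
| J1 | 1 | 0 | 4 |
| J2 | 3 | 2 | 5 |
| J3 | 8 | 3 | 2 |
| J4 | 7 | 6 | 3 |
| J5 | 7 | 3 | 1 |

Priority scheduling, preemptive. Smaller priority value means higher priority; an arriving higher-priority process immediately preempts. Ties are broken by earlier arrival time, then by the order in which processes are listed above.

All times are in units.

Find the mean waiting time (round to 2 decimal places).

8.20

Schedule: | J1 0-1 | idle 1-2 | J2 2-3 | J5 3-10 | J3 10-18 | J4 18-25 | J2 25-27 |
Completion: J1=1  J2=27  J3=18  J4=25  J5=10
Waiting times: J1=0, J2=22, J3=7, J4=12, J5=0
Average waiting = (0+22+7+12+0) / 5 = 41/5 = 8.20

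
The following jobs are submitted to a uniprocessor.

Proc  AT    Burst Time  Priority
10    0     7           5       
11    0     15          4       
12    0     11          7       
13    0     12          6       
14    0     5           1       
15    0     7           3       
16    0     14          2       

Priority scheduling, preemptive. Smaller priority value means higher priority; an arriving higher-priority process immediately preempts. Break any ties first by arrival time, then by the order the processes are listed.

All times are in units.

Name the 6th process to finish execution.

Gantt: | 14 0-5 | 16 5-19 | 15 19-26 | 11 26-41 | 10 41-48 | 13 48-60 | 12 60-71 |
Completion: 10=48  11=41  12=71  13=60  14=5  15=26  16=19
Finish order: 14 → 16 → 15 → 11 → 10 → 13 → 12

13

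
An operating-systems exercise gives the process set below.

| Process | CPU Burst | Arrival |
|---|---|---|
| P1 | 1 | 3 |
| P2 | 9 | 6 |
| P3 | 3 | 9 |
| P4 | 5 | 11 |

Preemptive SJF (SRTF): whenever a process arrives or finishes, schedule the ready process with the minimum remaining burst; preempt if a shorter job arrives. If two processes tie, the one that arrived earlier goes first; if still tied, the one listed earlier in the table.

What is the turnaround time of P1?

Timeline: | idle 0-3 | P1 3-4 | idle 4-6 | P2 6-9 | P3 9-12 | P4 12-17 | P2 17-23 |
Completion: P1=4  P2=23  P3=12  P4=17
Turnaround(P1) = completion − arrival = 4 − 3 = 1

1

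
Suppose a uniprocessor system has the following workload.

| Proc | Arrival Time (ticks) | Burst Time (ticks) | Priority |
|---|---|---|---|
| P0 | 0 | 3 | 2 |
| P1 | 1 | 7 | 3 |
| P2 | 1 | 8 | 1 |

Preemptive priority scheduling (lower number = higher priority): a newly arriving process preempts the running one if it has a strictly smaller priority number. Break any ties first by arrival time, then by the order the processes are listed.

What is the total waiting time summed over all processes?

18

Timeline: | P0 0-1 | P2 1-9 | P0 9-11 | P1 11-18 |
Completion: P0=11  P1=18  P2=9
Turnaround (C−A): P0=11  P1=17  P2=8
Waiting = turnaround − burst: P0=8, P1=10, P2=0
Total waiting = 8 + 10 + 0 = 18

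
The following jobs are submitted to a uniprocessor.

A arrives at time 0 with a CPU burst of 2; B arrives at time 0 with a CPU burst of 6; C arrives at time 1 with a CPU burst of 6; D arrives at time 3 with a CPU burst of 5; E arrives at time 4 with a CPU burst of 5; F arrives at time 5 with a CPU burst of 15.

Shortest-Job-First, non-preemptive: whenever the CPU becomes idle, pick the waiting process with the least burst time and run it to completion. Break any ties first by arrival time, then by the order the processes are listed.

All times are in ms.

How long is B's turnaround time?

8

Timeline: | A 0-2 | B 2-8 | D 8-13 | E 13-18 | C 18-24 | F 24-39 |
Completion: A=2  B=8  C=24  D=13  E=18  F=39
Turnaround (C−A): A=2  B=8  C=23  D=10  E=14  F=34
Turnaround(B) = completion − arrival = 8 − 0 = 8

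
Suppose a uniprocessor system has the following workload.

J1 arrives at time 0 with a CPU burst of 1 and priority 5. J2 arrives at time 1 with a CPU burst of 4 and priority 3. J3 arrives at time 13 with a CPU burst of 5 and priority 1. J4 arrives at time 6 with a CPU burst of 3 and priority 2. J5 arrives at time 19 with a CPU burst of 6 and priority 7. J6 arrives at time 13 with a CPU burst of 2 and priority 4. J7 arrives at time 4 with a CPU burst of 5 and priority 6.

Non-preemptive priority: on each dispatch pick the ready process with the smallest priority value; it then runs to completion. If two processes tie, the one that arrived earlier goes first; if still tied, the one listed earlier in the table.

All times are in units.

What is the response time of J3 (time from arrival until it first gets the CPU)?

0

Gantt: | J1 0-1 | J2 1-5 | J7 5-10 | J4 10-13 | J3 13-18 | J6 18-20 | J5 20-26 |
Completion: J1=1  J2=5  J3=18  J4=13  J5=26  J6=20  J7=10
Response(J3) = first start − arrival = 13 − 13 = 0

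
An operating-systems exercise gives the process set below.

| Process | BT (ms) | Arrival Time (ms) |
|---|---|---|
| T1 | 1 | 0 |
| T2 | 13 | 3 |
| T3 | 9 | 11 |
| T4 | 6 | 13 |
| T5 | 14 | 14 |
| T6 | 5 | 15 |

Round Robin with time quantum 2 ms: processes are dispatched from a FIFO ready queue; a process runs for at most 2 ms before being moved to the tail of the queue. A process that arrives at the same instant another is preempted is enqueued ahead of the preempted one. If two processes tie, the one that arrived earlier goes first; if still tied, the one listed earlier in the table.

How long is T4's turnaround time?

Schedule: | T1 0-1 | idle 1-3 | T2 3-11 | T3 11-13 | T2 13-15 | T4 15-17 | T3 17-19 | T5 19-21 | T6 21-23 | T2 23-25 | T4 25-27 | T3 27-29 | T5 29-31 | T6 31-33 | T2 33-34 | T4 34-36 | T3 36-38 | T5 38-40 | T6 40-41 | T3 41-42 | T5 42-50 |
Completion: T1=1  T2=34  T3=42  T4=36  T5=50  T6=41
Turnaround (C−A): T1=1  T2=31  T3=31  T4=23  T5=36  T6=26
Turnaround(T4) = completion − arrival = 36 − 13 = 23

23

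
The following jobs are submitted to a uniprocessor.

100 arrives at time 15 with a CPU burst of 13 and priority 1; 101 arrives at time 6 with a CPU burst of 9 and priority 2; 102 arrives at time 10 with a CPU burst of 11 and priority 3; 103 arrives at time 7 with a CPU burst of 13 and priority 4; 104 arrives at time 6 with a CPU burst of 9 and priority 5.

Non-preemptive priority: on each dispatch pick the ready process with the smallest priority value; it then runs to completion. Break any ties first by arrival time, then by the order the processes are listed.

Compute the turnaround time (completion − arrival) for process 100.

Schedule: | idle 0-6 | 101 6-15 | 100 15-28 | 102 28-39 | 103 39-52 | 104 52-61 |
Completion: 100=28  101=15  102=39  103=52  104=61
Turnaround (C−A): 100=13  101=9  102=29  103=45  104=55
Turnaround(100) = completion − arrival = 28 − 15 = 13

13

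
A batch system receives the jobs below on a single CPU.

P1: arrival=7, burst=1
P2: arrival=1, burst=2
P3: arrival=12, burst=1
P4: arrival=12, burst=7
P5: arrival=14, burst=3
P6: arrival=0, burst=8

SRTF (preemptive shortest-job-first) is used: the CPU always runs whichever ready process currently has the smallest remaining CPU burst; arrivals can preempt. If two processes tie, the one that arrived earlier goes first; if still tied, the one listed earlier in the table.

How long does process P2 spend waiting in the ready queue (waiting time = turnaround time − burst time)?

0

Gantt: | P6 0-1 | P2 1-3 | P6 3-7 | P1 7-8 | P6 8-11 | idle 11-12 | P3 12-13 | P4 13-14 | P5 14-17 | P4 17-23 |
Completion: P1=8  P2=3  P3=13  P4=23  P5=17  P6=11
Turnaround (C−A): P1=1  P2=2  P3=1  P4=11  P5=3  P6=11
Waiting(P2) = turnaround − burst = 2 − 2 = 0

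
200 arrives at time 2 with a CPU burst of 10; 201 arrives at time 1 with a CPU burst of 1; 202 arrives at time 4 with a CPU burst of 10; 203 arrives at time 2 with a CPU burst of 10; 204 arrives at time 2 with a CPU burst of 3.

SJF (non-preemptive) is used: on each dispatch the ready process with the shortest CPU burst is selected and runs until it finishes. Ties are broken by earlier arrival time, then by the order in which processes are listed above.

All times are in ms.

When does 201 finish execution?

2

Gantt: | idle 0-1 | 201 1-2 | 204 2-5 | 200 5-15 | 203 15-25 | 202 25-35 |
Completion: 200=15  201=2  202=35  203=25  204=5
Turnaround (C−A): 200=13  201=1  202=31  203=23  204=3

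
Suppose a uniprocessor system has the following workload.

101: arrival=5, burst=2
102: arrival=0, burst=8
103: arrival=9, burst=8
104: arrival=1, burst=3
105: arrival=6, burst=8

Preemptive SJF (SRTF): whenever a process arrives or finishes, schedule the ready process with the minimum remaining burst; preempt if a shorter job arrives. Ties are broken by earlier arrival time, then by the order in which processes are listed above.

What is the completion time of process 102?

Gantt: | 102 0-1 | 104 1-4 | 102 4-5 | 101 5-7 | 102 7-13 | 105 13-21 | 103 21-29 |
Completion: 101=7  102=13  103=29  104=4  105=21

13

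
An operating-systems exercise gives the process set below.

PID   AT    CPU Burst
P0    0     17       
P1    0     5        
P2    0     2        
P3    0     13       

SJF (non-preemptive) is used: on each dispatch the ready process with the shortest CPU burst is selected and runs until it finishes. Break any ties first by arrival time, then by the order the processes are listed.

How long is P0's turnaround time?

Schedule: | P2 0-2 | P1 2-7 | P3 7-20 | P0 20-37 |
Completion: P0=37  P1=7  P2=2  P3=20
Turnaround (C−A): P0=37  P1=7  P2=2  P3=20
Turnaround(P0) = completion − arrival = 37 − 0 = 37

37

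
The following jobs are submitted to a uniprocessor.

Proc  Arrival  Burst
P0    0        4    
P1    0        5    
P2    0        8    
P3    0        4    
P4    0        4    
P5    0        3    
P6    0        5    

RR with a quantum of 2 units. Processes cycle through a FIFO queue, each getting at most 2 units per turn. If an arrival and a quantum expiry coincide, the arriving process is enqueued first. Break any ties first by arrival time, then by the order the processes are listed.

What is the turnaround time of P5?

Gantt: | P0 0-2 | P1 2-4 | P2 4-6 | P3 6-8 | P4 8-10 | P5 10-12 | P6 12-14 | P0 14-16 | P1 16-18 | P2 18-20 | P3 20-22 | P4 22-24 | P5 24-25 | P6 25-27 | P1 27-28 | P2 28-30 | P6 30-31 | P2 31-33 |
Completion: P0=16  P1=28  P2=33  P3=22  P4=24  P5=25  P6=31
Turnaround(P5) = completion − arrival = 25 − 0 = 25

25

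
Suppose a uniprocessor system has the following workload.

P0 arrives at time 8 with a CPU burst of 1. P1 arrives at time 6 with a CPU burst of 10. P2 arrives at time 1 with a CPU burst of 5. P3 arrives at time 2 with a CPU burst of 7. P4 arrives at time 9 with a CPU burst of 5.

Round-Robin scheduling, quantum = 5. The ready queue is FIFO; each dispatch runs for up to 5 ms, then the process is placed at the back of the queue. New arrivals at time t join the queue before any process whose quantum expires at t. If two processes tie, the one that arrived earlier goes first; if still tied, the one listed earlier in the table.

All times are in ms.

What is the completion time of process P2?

6

Gantt: | idle 0-1 | P2 1-6 | P3 6-11 | P1 11-16 | P0 16-17 | P4 17-22 | P3 22-24 | P1 24-29 |
Completion: P0=17  P1=29  P2=6  P3=24  P4=22
Turnaround (C−A): P0=9  P1=23  P2=5  P3=22  P4=13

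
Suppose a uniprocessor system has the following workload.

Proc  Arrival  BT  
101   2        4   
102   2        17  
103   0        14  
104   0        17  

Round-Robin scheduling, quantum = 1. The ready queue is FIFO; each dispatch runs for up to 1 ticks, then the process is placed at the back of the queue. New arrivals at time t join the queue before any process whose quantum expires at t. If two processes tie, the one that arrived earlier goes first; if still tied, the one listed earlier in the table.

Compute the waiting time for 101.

10

Schedule: | 103 0-1 | 104 1-2 | 103 2-3 | 101 3-4 | 102 4-5 | 104 5-6 | 103 6-7 | 101 7-8 | 102 8-9 | 104 9-10 | 103 10-11 | 101 11-12 | 102 12-13 | 104 13-14 | 103 14-15 | 101 15-16 | 102 16-17 | 104 17-18 | 103 18-19 | 102 19-20 | 104 20-21 | 103 21-22 | 102 22-23 | 104 23-24 | 103 24-25 | 102 25-26 | 104 26-27 | 103 27-28 | 102 28-29 | 104 29-30 | 103 30-31 | 102 31-32 | 104 32-33 | 103 33-34 | 102 34-35 | 104 35-36 | 103 36-37 | 102 37-38 | 104 38-39 | 103 39-40 | 102 40-41 | 104 41-42 | 103 42-43 | 102 43-44 | 104 44-45 | 102 45-46 | 104 46-47 | 102 47-48 | 104 48-49 | 102 49-50 | 104 50-51 | 102 51-52 |
Completion: 101=16  102=52  103=43  104=51
Waiting(101) = turnaround − burst = 14 − 4 = 10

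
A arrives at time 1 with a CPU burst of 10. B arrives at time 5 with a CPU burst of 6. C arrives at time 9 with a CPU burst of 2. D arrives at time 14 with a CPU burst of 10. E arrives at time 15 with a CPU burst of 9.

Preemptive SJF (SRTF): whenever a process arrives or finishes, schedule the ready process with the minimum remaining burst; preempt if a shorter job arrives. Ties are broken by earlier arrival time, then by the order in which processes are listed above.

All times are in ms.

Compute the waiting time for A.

0

Timeline: | idle 0-1 | A 1-11 | C 11-13 | B 13-19 | E 19-28 | D 28-38 |
Completion: A=11  B=19  C=13  D=38  E=28
Waiting(A) = turnaround − burst = 10 − 10 = 0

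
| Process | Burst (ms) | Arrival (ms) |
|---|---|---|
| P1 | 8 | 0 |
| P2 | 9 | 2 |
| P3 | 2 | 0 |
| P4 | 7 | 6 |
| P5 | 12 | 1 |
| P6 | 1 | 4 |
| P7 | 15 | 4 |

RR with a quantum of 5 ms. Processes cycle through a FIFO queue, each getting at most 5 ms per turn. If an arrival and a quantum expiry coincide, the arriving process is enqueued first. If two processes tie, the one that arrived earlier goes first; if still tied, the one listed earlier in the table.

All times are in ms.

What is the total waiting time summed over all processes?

Schedule: | P1 0-5 | P3 5-7 | P5 7-12 | P2 12-17 | P6 17-18 | P7 18-23 | P1 23-26 | P4 26-31 | P5 31-36 | P2 36-40 | P7 40-45 | P4 45-47 | P5 47-49 | P7 49-54 |
Completion: P1=26  P2=40  P3=7  P4=47  P5=49  P6=18  P7=54
Turnaround (C−A): P1=26  P2=38  P3=7  P4=41  P5=48  P6=14  P7=50
Waiting = turnaround − burst: P1=18, P2=29, P3=5, P4=34, P5=36, P6=13, P7=35
Total waiting = 18 + 29 + 5 + 34 + 36 + 13 + 35 = 170

170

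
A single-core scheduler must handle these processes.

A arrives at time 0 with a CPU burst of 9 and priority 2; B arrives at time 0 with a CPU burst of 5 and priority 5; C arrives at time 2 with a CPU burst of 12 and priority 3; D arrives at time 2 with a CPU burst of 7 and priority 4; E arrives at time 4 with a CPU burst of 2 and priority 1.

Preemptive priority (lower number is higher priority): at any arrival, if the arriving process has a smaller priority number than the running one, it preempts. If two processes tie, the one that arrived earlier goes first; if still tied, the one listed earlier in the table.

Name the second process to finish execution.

A

Timeline: | A 0-4 | E 4-6 | A 6-11 | C 11-23 | D 23-30 | B 30-35 |
Completion: A=11  B=35  C=23  D=30  E=6
Finish order: E → A → C → D → B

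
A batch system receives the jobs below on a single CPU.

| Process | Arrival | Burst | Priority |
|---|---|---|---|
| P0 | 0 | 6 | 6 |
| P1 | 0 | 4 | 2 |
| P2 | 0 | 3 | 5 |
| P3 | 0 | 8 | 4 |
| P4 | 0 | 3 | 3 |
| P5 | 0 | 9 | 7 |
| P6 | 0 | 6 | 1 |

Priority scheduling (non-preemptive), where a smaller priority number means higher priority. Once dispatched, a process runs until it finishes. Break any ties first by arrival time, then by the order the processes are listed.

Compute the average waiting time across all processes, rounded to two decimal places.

14.86

Timeline: | P6 0-6 | P1 6-10 | P4 10-13 | P3 13-21 | P2 21-24 | P0 24-30 | P5 30-39 |
Completion: P0=30  P1=10  P2=24  P3=21  P4=13  P5=39  P6=6
Turnaround (C−A): P0=30  P1=10  P2=24  P3=21  P4=13  P5=39  P6=6
Waiting times: P0=24, P1=6, P2=21, P3=13, P4=10, P5=30, P6=0
Average waiting = (24+6+21+13+10+30+0) / 7 = 104/7 = 14.86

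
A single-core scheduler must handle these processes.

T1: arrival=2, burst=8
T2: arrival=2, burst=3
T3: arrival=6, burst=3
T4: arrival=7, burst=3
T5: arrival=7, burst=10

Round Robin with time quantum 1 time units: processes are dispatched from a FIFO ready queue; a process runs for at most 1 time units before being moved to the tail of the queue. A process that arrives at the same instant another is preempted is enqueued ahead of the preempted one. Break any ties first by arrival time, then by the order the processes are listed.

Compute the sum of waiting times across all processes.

Gantt: | idle 0-2 | T1 2-3 | T2 3-4 | T1 4-5 | T2 5-6 | T1 6-7 | T3 7-8 | T2 8-9 | T4 9-10 | T5 10-11 | T1 11-12 | T3 12-13 | T4 13-14 | T5 14-15 | T1 15-16 | T3 16-17 | T4 17-18 | T5 18-19 | T1 19-20 | T5 20-21 | T1 21-22 | T5 22-23 | T1 23-24 | T5 24-29 |
Completion: T1=24  T2=9  T3=17  T4=18  T5=29
Waiting = turnaround − burst: T1=14, T2=4, T3=8, T4=8, T5=12
Total waiting = 14 + 4 + 8 + 8 + 12 = 46

46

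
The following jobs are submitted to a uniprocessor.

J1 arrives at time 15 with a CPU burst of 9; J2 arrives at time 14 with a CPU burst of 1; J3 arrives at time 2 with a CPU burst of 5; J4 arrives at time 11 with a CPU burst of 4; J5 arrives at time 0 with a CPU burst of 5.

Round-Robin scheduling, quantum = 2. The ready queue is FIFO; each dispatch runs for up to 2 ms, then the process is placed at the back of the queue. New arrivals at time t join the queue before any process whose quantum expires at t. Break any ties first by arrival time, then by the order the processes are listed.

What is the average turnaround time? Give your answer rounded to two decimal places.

Gantt: | J5 0-2 | J3 2-4 | J5 4-6 | J3 6-8 | J5 8-9 | J3 9-10 | idle 10-11 | J4 11-15 | J2 15-16 | J1 16-25 |
Completion: J1=25  J2=16  J3=10  J4=15  J5=9
Turnaround (C−A): J1=10  J2=2  J3=8  J4=4  J5=9
Turnaround times: J1=10, J2=2, J3=8, J4=4, J5=9
Average turnaround = (10+2+8+4+9) / 5 = 33/5 = 6.60

6.60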